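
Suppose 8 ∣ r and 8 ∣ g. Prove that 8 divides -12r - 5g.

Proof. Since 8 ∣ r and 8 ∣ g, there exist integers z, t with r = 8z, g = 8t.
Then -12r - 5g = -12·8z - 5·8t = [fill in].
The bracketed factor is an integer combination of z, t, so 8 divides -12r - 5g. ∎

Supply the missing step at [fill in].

8(-5t - 12z)

Pull the common 8 out of every term: -12·8z - 5·8t = 8(-5t - 12z).
-5t - 12z is an integer, which exhibits the divisibility.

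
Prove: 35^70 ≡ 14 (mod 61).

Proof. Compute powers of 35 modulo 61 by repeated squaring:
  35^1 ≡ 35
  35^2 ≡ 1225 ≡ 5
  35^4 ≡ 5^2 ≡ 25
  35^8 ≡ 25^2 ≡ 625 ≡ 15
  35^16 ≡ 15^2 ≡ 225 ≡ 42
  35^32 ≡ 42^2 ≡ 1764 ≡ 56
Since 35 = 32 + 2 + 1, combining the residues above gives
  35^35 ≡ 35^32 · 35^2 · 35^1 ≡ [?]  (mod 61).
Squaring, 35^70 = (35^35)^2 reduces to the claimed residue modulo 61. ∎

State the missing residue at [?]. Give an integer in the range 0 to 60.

40

Multiply the listed residues: 56 · 5 · 35 = 280 → 9800.
Reducing modulo 61: 9800 = 160·61 + 40, so 35^35 ≡ 40.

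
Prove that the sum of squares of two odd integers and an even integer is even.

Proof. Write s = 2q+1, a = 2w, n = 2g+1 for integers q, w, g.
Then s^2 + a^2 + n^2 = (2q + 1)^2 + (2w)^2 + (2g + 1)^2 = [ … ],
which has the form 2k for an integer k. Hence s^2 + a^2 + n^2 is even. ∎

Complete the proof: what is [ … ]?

2(2g^2 + 2g + 2q^2 + 2q + 2w^2 + 1)

(2q + 1)^2 + (2w)^2 + (2g + 1)^2 = 4g^2 + 4g + 4q^2 + 4q + 4w^2 + 2
= 2(2g^2 + 2g + 2q^2 + 2q + 2w^2 + 1).
Since 2g^2 + 2g + 2q^2 + 2q + 2w^2 + 1 is an integer, the sum of squares is of the form 2k for an integer k.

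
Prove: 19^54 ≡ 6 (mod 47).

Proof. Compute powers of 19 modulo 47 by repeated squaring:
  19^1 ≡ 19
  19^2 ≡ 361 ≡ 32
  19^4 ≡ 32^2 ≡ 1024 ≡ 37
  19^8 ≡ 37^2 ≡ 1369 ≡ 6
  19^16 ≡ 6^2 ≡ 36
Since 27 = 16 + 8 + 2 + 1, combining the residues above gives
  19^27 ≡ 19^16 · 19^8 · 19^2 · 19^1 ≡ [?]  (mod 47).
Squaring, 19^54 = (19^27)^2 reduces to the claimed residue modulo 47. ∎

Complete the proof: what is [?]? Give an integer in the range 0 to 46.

19^16 · 19^8 · 19^2 · 19^1 ≡ 36 · 6 · 32 · 19 = 131328.
131328 mod 47 = 10, so 19^27 ≡ 10 (mod 47).

10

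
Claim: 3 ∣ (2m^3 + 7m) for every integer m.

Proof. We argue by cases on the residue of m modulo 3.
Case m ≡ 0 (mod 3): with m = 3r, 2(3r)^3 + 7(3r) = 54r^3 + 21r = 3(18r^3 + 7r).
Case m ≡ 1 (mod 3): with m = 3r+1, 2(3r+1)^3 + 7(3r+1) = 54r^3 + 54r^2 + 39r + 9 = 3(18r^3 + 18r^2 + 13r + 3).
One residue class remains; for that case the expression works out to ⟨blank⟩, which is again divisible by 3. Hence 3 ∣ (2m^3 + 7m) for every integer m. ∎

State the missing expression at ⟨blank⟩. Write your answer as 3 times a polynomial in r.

The residues treated are {0, 1}, so the missing case is m ≡ 2 (mod 3); write m = 3r+2.
Then 2(3r+2)^3 + 7(3r+2) = 54r^3 + 108r^2 + 93r + 30 = 3(18r^3 + 36r^2 + 31r + 10).

3(18r^3 + 36r^2 + 31r + 10)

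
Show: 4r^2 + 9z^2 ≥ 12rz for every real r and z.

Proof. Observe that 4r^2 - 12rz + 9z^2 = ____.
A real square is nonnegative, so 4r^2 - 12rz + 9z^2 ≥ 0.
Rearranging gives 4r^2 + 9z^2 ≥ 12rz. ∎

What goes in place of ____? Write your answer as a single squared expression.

4r^2 - 12rz + 9z^2 is a perfect-square trinomial: the outer terms are (2r)^2 and (3z)^2, and the cross term is -2·2r·3z.
So 4r^2 - 12rz + 9z^2 = (2r - 3z)^2 ≥ 0.

(2r - 3z)^2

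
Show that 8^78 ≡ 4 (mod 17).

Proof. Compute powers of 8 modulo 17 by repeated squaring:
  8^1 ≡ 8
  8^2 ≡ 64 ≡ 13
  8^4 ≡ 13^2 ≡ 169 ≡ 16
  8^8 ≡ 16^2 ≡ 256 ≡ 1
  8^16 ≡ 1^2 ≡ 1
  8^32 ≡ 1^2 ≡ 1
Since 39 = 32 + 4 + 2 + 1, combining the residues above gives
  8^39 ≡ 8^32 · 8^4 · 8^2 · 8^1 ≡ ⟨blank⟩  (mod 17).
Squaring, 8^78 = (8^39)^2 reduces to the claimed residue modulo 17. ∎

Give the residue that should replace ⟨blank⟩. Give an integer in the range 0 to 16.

15

8^32 · 8^4 · 8^2 · 8^1 ≡ 1 · 16 · 13 · 8 = 1664.
1664 mod 17 = 15, so 8^39 ≡ 15 (mod 17).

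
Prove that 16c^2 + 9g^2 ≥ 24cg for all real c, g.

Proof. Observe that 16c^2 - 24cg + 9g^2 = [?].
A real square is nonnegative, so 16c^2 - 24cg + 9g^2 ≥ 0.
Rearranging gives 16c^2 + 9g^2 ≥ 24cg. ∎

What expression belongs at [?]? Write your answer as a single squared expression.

(4c - 3g)^2

16c^2 - 24cg + 9g^2 is a perfect-square trinomial: the outer terms are (4c)^2 and (3g)^2, and the cross term is -2·4c·3g.
So 16c^2 - 24cg + 9g^2 = (4c - 3g)^2 ≥ 0.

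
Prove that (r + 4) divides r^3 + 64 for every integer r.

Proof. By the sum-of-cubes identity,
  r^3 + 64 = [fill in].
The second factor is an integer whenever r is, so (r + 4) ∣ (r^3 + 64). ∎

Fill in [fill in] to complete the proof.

Polynomial division of r^3 + 64 by r + 4 leaves remainder 0 and quotient r^2 - 4r + 16.
Hence r^3 + 64 = (r + 4)(r^2 - 4r + 16).

(r + 4)(r^2 - 4r + 16)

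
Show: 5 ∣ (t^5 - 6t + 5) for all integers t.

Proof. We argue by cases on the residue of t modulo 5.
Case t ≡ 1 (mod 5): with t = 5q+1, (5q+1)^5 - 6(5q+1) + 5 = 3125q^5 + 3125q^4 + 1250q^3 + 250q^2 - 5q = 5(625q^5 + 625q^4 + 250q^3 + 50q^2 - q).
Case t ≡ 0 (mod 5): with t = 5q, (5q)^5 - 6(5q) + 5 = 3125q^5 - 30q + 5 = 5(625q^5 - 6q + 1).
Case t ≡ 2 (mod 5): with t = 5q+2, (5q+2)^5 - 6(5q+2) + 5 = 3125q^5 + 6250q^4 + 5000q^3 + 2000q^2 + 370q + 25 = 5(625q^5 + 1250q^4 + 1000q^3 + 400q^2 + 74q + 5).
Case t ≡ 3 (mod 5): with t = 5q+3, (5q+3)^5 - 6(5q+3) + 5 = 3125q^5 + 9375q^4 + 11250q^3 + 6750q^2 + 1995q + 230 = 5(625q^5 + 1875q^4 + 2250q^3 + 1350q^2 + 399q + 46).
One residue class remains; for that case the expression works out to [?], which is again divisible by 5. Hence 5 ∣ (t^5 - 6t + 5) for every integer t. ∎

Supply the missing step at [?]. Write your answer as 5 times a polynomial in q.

The residues treated are {1, 0, 2, 3}, so the missing case is t ≡ 4 (mod 5); write t = 5q+4.
Then (5q+4)^5 - 6(5q+4) + 5 = 3125q^5 + 12500q^4 + 20000q^3 + 16000q^2 + 6370q + 1005 = 5(625q^5 + 2500q^4 + 4000q^3 + 3200q^2 + 1274q + 201).

5(625q^5 + 2500q^4 + 4000q^3 + 3200q^2 + 1274q + 201)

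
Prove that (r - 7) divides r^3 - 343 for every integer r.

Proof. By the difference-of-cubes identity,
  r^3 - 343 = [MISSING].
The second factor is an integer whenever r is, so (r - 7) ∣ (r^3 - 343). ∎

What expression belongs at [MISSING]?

a^3 - b^3 = (a - b)(a^2 + ab + b^2). With a = r, b = 7:
r^3 - 343 = (r - 7)(r^2 + 7r + 49).

(r - 7)(r^2 + 7r + 49)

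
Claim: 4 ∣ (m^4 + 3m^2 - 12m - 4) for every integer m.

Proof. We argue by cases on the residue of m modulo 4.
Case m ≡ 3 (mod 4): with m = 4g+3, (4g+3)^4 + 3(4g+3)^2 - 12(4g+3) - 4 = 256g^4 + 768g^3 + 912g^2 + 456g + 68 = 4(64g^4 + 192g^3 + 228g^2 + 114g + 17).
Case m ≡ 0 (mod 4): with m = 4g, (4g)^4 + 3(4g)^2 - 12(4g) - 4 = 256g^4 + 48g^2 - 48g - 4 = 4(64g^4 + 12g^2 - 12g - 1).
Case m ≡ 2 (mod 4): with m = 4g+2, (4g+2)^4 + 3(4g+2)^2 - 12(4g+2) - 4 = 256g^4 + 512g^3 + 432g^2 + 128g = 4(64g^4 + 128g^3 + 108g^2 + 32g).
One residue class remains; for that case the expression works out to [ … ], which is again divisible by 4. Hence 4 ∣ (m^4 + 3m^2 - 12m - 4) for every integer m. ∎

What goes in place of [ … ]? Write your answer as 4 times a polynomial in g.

Only m ≡ 1 (mod 4) is unaccounted for. Put m = 4g+1:
(4g+1)^4 + 3(4g+1)^2 - 12(4g+1) - 4 expands to 256g^4 + 256g^3 + 144g^2 - 8g - 12,
and factoring out 4 leaves 4(64g^4 + 64g^3 + 36g^2 - 2g - 3).

4(64g^4 + 64g^3 + 36g^2 - 2g - 3)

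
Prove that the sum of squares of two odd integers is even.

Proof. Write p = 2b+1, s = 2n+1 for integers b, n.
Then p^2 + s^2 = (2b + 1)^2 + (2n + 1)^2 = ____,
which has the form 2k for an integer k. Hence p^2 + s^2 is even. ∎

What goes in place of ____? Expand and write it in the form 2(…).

Expanding: (2b + 1)^2 + (2n + 1)^2 = 4b^2 + 4b + 4n^2 + 4n + 2.
Every term is even; pulling out the factor of 2 gives 2(2b^2 + 2b + 2n^2 + 2n + 1).

2(2b^2 + 2b + 2n^2 + 2n + 1)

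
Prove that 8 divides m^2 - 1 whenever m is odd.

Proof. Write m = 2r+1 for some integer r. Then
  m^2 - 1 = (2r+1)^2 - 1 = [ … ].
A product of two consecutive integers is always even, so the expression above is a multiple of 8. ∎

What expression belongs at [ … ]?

(2r+1)^2 - 1 = 4r^2 + 4r + 1 - 1 = 4r^2 + 4r = 4r(r+1).
Since r and r+1 are consecutive, r(r+1) is even, and 4·(even) is a multiple of 8.

4r(r + 1)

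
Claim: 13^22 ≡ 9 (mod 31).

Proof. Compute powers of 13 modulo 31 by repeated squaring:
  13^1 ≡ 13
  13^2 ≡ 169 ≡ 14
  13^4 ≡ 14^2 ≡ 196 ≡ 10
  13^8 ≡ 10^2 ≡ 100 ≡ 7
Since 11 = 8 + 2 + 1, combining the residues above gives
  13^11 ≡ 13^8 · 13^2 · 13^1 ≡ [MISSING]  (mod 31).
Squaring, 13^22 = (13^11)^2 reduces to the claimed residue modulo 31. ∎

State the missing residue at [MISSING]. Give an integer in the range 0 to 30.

3

13^8 · 13^2 · 13^1 ≡ 7 · 14 · 13 = 1274.
1274 mod 31 = 3, so 13^11 ≡ 3 (mod 31).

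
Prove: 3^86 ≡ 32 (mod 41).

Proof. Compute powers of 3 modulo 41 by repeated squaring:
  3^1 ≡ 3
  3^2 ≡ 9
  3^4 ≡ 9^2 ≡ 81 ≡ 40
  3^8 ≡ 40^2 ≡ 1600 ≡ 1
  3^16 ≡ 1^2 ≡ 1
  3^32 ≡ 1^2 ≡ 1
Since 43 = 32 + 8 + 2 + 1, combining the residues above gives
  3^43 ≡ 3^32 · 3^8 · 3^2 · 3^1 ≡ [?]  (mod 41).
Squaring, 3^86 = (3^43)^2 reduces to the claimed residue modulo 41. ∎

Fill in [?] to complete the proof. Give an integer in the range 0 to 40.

27

Multiply the listed residues: 1 · 1 · 9 · 3 = 1 → 9 → 27.
Reducing modulo 41: 27 = 0·41 + 27, so 3^43 ≡ 27.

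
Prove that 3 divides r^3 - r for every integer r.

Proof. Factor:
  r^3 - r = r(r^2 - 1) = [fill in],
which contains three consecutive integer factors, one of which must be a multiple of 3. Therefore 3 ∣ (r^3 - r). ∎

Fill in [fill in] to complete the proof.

r(r^2 - 1) = r(r - 1)(r + 1) = (r - 1)r(r + 1).
These three factors are consecutive integers, so their product is divisible by 3.

(r - 1)r(r + 1)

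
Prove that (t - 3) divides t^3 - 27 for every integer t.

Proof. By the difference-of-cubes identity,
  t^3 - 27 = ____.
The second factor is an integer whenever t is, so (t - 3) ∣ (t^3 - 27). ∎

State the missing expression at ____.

(t - 3)(t^2 + 3t + 9)

a^3 - b^3 = (a - b)(a^2 + ab + b^2). With a = t, b = 3:
t^3 - 27 = (t - 3)(t^2 + 3t + 9).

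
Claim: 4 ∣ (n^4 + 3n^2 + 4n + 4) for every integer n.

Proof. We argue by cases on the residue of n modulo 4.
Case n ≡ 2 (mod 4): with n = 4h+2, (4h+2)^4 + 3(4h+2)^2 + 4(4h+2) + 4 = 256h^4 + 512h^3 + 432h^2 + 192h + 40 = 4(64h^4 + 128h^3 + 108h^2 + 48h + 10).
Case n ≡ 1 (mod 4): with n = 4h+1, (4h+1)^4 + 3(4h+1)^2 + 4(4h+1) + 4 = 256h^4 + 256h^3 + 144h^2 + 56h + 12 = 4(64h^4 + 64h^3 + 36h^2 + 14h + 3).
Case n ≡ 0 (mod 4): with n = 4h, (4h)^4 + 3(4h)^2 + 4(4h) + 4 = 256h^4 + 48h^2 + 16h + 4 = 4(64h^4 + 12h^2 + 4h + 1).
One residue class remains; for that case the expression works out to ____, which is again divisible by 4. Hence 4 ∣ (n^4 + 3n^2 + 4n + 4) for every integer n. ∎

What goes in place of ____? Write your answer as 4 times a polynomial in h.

Only n ≡ 3 (mod 4) is unaccounted for. Put n = 4h+3:
(4h+3)^4 + 3(4h+3)^2 + 4(4h+3) + 4 expands to 256h^4 + 768h^3 + 912h^2 + 520h + 124,
and factoring out 4 leaves 4(64h^4 + 192h^3 + 228h^2 + 130h + 31).

4(64h^4 + 192h^3 + 228h^2 + 130h + 31)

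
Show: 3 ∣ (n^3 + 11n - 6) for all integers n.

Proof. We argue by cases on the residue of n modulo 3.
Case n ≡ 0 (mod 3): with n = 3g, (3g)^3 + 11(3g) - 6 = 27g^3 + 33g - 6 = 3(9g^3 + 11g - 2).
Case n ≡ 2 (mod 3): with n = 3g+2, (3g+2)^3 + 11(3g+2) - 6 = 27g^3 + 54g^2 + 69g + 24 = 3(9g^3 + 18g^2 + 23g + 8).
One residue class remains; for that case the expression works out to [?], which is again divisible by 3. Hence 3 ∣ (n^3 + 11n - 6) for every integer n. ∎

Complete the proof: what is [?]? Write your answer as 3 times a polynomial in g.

3(9g^3 + 9g^2 + 14g + 2)

The residues treated are {0, 2}, so the missing case is n ≡ 1 (mod 3); write n = 3g+1.
Then (3g+1)^3 + 11(3g+1) - 6 = 27g^3 + 27g^2 + 42g + 6 = 3(9g^3 + 9g^2 + 14g + 2).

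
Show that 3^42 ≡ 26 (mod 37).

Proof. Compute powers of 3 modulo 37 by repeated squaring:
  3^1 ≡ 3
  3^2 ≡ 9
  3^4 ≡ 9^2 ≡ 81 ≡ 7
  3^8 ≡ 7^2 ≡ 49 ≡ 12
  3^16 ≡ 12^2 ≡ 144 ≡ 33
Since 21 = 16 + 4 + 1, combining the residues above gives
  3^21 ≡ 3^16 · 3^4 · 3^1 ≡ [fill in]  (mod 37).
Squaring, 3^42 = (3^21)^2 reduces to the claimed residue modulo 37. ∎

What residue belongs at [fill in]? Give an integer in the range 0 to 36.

3^16 · 3^4 · 3^1 ≡ 33 · 7 · 3 = 693.
693 mod 37 = 27, so 3^21 ≡ 27 (mod 37).

27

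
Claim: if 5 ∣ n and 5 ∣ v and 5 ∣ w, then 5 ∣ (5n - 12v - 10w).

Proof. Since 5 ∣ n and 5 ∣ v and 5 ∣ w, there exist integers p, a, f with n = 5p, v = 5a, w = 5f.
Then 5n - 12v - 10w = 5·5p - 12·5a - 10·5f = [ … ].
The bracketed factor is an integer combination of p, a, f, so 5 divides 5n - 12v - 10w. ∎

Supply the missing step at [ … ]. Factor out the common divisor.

Pull the common 5 out of every term: 5·5p - 12·5a - 10·5f = 5(-12a - 10f + 5p).
-12a - 10f + 5p is an integer, which exhibits the divisibility.

5(-12a - 10f + 5p)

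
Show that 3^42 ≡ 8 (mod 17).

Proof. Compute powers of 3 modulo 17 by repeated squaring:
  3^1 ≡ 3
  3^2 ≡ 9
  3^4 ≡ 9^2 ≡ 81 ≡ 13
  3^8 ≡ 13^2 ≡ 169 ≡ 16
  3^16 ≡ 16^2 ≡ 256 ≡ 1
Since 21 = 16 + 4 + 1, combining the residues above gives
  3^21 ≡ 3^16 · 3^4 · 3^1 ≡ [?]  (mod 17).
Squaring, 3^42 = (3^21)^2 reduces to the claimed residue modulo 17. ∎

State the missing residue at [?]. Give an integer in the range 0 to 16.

3^16 · 3^4 · 3^1 ≡ 1 · 13 · 3 = 39.
39 mod 17 = 5, so 3^21 ≡ 5 (mod 17).

5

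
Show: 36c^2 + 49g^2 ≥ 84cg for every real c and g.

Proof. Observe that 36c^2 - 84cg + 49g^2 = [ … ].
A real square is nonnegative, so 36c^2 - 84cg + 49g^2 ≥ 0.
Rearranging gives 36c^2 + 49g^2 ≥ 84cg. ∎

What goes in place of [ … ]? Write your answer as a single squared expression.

(6c - 7g)^2

36c^2 - 84cg + 49g^2 is a perfect-square trinomial: the outer terms are (6c)^2 and (7g)^2, and the cross term is -2·6c·7g.
So 36c^2 - 84cg + 49g^2 = (6c - 7g)^2 ≥ 0.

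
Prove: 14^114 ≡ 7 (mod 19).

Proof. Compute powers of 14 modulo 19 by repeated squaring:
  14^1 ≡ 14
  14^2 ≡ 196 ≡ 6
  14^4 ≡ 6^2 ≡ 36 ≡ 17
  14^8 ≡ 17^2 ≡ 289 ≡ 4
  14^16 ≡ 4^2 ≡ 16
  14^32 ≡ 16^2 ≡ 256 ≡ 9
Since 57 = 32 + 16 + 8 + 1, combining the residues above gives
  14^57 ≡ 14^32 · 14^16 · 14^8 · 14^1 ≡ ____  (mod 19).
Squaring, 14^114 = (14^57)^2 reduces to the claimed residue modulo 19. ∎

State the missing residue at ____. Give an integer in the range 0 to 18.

14^32 · 14^16 · 14^8 · 14^1 ≡ 9 · 16 · 4 · 14 = 8064.
8064 mod 19 = 8, so 14^57 ≡ 8 (mod 19).

8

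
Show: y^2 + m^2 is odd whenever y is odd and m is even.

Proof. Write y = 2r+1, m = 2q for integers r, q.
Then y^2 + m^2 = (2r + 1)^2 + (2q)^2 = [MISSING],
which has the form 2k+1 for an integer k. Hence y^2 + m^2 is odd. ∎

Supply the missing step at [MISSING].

2(2q^2 + 2r^2 + 2r) + 1

Expanding: (2r + 1)^2 + (2q)^2 = 4q^2 + 4r^2 + 4r + 1.
Every term except the constant is even, so this is 2(2q^2 + 2r^2 + 2r) + 1,
and 2q^2 + 2r^2 + 2r ∈ ℤ gives the required form.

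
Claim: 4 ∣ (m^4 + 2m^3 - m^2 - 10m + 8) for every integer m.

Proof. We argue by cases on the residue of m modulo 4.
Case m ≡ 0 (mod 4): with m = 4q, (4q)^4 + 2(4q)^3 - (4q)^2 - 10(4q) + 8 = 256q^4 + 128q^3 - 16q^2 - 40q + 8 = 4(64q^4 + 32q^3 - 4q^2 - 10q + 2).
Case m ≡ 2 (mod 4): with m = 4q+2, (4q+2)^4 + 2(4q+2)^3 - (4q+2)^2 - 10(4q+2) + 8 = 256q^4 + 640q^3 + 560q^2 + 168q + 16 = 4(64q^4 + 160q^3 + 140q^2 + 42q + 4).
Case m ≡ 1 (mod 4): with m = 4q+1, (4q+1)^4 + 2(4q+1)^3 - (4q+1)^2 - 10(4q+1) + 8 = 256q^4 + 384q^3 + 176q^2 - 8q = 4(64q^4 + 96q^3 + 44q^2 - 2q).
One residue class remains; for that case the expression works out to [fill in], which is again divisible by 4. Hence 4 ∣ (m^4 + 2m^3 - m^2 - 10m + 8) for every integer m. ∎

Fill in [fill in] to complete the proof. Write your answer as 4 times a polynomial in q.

4(64q^4 + 224q^3 + 284q^2 + 146q + 26)

Only m ≡ 3 (mod 4) is unaccounted for. Put m = 4q+3:
(4q+3)^4 + 2(4q+3)^3 - (4q+3)^2 - 10(4q+3) + 8 expands to 256q^4 + 896q^3 + 1136q^2 + 584q + 104,
and factoring out 4 leaves 4(64q^4 + 224q^3 + 284q^2 + 146q + 26).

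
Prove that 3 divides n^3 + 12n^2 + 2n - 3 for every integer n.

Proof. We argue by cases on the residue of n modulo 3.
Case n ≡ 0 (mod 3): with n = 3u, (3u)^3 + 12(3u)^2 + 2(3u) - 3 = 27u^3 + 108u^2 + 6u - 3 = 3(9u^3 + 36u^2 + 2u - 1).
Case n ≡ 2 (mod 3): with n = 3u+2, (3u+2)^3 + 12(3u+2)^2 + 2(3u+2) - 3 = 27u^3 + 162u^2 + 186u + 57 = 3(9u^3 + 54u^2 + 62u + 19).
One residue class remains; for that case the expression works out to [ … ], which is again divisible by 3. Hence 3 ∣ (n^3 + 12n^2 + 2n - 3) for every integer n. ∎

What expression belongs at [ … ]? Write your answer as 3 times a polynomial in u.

3(9u^3 + 45u^2 + 29u + 4)

The residues treated are {0, 2}, so the missing case is n ≡ 1 (mod 3); write n = 3u+1.
Then (3u+1)^3 + 12(3u+1)^2 + 2(3u+1) - 3 = 27u^3 + 135u^2 + 87u + 12 = 3(9u^3 + 45u^2 + 29u + 4).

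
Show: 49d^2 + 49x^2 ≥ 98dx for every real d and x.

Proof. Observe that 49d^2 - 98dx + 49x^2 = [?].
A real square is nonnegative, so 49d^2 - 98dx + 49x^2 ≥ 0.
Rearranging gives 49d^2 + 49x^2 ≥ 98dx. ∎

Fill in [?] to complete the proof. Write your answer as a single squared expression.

The leading and trailing coefficients are 7^2 and 7^2, and 98 = 2·7·7, so the trinomial is (7d - 7x)^2.
Hence 49d^2 - 98dx + 49x^2 ≥ 0.

(7d - 7x)^2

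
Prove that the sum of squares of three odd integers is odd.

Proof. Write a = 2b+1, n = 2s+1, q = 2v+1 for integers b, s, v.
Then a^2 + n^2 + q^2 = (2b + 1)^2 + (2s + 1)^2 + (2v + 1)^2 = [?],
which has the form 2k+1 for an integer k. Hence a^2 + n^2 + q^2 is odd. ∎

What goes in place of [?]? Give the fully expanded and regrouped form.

2(2b^2 + 2b + 2s^2 + 2s + 2v^2 + 2v + 1) + 1

Expanding: (2b + 1)^2 + (2s + 1)^2 + (2v + 1)^2 = 4b^2 + 4b + 4s^2 + 4s + 4v^2 + 4v + 3.
Every term except the constant is even, so this is 2(2b^2 + 2b + 2s^2 + 2s + 2v^2 + 2v + 1) + 1,
and 2b^2 + 2b + 2s^2 + 2s + 2v^2 + 2v + 1 ∈ ℤ gives the required form.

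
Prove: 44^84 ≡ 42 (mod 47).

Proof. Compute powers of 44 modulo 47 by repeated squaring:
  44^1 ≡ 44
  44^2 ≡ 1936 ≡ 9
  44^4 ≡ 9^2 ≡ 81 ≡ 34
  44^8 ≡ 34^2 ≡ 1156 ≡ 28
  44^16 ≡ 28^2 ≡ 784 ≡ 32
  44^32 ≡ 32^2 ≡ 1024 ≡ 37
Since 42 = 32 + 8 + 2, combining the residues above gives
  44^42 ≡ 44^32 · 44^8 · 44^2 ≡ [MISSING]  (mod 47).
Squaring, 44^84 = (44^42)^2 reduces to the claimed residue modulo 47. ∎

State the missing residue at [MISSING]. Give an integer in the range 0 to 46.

44^32 · 44^8 · 44^2 ≡ 37 · 28 · 9 = 9324.
9324 mod 47 = 18, so 44^42 ≡ 18 (mod 47).

18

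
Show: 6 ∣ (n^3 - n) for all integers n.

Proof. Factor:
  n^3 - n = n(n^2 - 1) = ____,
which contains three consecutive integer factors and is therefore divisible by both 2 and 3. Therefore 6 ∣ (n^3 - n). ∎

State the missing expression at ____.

(n - 1)n(n + 1)

n(n^2 - 1) = n(n - 1)(n + 1) = (n - 1)n(n + 1).
These three factors are consecutive integers, so their product is divisible by 6.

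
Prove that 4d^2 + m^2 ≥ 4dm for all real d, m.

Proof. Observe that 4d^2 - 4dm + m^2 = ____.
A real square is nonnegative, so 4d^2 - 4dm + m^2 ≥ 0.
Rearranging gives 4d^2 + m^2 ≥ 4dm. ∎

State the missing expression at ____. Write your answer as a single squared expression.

4d^2 - 4dm + m^2 is a perfect-square trinomial: the outer terms are (2d)^2 and (m)^2, and the cross term is -2·2d·m.
So 4d^2 - 4dm + m^2 = (2d - m)^2 ≥ 0.

(2d - m)^2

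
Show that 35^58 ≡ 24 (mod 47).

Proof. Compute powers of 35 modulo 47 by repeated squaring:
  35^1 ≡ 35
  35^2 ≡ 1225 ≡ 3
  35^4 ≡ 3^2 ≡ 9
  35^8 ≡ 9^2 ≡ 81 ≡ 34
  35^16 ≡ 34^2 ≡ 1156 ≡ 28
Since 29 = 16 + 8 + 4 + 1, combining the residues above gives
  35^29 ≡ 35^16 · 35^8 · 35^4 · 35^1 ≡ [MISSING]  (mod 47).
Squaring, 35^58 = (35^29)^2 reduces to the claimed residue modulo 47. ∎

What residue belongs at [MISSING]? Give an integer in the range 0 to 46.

20

35^16 · 35^8 · 35^4 · 35^1 ≡ 28 · 34 · 9 · 35 = 299880.
299880 mod 47 = 20, so 35^29 ≡ 20 (mod 47).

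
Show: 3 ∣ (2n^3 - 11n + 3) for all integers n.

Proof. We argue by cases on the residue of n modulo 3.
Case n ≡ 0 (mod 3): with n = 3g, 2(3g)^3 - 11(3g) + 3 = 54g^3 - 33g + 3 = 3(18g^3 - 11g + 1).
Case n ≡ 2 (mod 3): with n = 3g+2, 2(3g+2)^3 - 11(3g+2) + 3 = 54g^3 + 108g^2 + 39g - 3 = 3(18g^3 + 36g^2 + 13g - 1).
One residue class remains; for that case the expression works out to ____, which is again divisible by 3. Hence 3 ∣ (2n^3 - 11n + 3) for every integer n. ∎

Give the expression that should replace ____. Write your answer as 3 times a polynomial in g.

Only n ≡ 1 (mod 3) is unaccounted for. Put n = 3g+1:
2(3g+1)^3 - 11(3g+1) + 3 expands to 54g^3 + 54g^2 - 15g - 6,
and factoring out 3 leaves 3(18g^3 + 18g^2 - 5g - 2).

3(18g^3 + 18g^2 - 5g - 2)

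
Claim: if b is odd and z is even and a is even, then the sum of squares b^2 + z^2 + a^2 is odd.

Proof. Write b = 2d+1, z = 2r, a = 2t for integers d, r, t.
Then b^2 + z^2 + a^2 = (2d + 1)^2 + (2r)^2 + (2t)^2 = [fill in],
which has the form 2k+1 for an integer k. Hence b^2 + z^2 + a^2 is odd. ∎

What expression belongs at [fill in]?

(2d + 1)^2 + (2r)^2 + (2t)^2 = 4d^2 + 4d + 4r^2 + 4t^2 + 1
= 2(2d^2 + 2d + 2r^2 + 2t^2) + 1.
Since 2d^2 + 2d + 2r^2 + 2t^2 is an integer, the sum of squares is of the form 2k+1 for an integer k.

2(2d^2 + 2d + 2r^2 + 2t^2) + 1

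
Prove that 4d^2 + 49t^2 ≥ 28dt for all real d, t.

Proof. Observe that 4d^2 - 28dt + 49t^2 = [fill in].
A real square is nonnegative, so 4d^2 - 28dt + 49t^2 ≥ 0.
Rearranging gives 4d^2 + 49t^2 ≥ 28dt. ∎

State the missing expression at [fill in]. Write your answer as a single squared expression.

The leading and trailing coefficients are 2^2 and 7^2, and 28 = 2·2·7, so the trinomial is (2d - 7t)^2.
Hence 4d^2 - 28dt + 49t^2 ≥ 0.

(2d - 7t)^2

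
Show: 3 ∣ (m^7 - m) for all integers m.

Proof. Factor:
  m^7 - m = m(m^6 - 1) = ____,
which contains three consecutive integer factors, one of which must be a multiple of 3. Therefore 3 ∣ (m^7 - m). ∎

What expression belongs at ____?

(m - 1)m(m + 1)(m^4 + m^2 + 1)

m^6 - 1 = (m^2 - 1)(m^4 + m^2 + 1), and m^2 - 1 = (m-1)(m+1).
So m(m^6 - 1) = (m - 1)m(m + 1)(m^4 + m^2 + 1).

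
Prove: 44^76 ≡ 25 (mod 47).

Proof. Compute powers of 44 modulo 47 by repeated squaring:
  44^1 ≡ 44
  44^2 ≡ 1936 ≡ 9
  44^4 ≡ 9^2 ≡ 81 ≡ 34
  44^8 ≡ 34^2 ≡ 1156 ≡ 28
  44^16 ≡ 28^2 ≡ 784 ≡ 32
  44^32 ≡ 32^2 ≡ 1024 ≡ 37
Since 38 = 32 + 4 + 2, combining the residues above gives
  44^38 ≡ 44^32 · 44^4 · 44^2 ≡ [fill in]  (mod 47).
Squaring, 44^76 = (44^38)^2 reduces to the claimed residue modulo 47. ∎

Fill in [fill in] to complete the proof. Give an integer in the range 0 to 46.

42

Multiply the listed residues: 37 · 34 · 9 = 1258 → 11322.
Reducing modulo 47: 11322 = 240·47 + 42, so 44^38 ≡ 42.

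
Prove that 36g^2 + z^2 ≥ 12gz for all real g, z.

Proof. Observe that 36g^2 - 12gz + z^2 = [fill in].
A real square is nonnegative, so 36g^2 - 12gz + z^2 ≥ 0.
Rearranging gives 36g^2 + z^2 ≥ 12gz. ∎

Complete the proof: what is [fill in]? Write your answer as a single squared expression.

(6g - z)^2

The leading and trailing coefficients are 6^2 and 1^2, and 12 = 2·6·1, so the trinomial is (6g - z)^2.
Hence 36g^2 - 12gz + z^2 ≥ 0.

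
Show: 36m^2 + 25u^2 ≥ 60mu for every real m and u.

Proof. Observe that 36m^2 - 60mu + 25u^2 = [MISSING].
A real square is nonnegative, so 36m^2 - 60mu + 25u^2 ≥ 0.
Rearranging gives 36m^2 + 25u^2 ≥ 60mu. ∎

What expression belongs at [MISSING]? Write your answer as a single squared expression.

36m^2 - 60mu + 25u^2 is a perfect-square trinomial: the outer terms are (6m)^2 and (5u)^2, and the cross term is -2·6m·5u.
So 36m^2 - 60mu + 25u^2 = (6m - 5u)^2 ≥ 0.

(6m - 5u)^2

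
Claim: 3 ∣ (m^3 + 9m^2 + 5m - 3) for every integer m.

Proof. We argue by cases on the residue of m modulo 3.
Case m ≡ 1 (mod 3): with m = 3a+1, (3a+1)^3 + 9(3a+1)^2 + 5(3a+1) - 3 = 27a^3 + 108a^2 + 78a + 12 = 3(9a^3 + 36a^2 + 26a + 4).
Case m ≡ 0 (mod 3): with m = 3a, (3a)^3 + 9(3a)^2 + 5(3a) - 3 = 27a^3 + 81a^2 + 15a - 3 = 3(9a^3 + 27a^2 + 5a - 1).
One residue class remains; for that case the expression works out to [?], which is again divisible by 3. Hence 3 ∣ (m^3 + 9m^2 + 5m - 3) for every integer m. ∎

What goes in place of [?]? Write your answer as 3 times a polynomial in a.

3(9a^3 + 45a^2 + 53a + 17)

Only m ≡ 2 (mod 3) is unaccounted for. Put m = 3a+2:
(3a+2)^3 + 9(3a+2)^2 + 5(3a+2) - 3 expands to 27a^3 + 135a^2 + 159a + 51,
and factoring out 3 leaves 3(9a^3 + 45a^2 + 53a + 17).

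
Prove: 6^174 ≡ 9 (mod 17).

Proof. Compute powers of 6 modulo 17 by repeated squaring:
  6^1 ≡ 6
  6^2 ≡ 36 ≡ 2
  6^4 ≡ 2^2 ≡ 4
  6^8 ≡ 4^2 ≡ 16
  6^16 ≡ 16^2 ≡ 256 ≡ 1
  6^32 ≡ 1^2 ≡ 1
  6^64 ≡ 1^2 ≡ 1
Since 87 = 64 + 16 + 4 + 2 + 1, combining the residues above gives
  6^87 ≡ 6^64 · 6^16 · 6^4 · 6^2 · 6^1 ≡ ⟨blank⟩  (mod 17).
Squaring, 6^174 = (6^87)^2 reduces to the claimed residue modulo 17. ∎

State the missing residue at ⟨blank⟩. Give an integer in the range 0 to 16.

Multiply the listed residues: 1 · 1 · 4 · 2 · 6 = 1 → 4 → 8 → 48.
Reducing modulo 17: 48 = 2·17 + 14, so 6^87 ≡ 14.

14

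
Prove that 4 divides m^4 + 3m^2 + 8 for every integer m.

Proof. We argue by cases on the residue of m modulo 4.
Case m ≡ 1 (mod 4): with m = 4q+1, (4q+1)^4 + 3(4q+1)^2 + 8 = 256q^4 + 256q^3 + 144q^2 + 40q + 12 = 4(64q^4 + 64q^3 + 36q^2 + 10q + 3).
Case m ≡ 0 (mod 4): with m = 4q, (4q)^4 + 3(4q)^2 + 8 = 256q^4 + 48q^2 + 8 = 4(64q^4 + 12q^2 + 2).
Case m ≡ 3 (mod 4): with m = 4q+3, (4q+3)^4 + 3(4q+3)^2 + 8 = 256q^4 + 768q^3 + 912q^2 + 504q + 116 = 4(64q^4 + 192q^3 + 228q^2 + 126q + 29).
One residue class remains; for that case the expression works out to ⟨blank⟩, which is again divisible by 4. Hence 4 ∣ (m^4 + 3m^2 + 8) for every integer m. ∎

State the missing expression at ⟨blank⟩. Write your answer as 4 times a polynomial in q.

The residues treated are {1, 0, 3}, so the missing case is m ≡ 2 (mod 4); write m = 4q+2.
Then (4q+2)^4 + 3(4q+2)^2 + 8 = 256q^4 + 512q^3 + 432q^2 + 176q + 36 = 4(64q^4 + 128q^3 + 108q^2 + 44q + 9).

4(64q^4 + 128q^3 + 108q^2 + 44q + 9)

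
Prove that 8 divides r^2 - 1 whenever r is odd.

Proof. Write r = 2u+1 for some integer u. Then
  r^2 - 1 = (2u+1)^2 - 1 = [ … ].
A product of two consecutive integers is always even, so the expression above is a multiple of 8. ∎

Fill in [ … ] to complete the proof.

4u(u + 1)

(2u+1)^2 - 1 = 4u^2 + 4u + 1 - 1 = 4u^2 + 4u = 4u(u+1).
Since u and u+1 are consecutive, u(u+1) is even, and 4·(even) is a multiple of 8.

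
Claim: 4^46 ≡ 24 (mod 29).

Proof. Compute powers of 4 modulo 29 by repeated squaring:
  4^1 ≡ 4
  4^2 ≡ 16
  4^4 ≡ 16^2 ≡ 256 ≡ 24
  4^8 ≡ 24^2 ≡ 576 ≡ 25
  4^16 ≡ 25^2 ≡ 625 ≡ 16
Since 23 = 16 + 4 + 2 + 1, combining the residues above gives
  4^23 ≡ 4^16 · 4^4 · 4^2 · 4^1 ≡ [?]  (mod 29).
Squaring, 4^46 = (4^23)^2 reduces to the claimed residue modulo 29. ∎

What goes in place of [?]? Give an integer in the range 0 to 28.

Multiply the listed residues: 16 · 24 · 16 · 4 = 384 → 6144 → 24576.
Reducing modulo 29: 24576 = 847·29 + 13, so 4^23 ≡ 13.

13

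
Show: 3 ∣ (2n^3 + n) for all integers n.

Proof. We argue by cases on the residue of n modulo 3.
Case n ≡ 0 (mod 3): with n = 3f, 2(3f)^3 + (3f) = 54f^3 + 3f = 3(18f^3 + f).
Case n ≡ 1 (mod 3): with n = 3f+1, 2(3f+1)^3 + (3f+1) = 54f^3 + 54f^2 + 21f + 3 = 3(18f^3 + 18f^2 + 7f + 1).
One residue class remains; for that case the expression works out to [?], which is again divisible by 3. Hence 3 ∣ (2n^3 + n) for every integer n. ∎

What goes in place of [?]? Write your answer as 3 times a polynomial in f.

3(18f^3 + 36f^2 + 25f + 6)

The residues treated are {0, 1}, so the missing case is n ≡ 2 (mod 3); write n = 3f+2.
Then 2(3f+2)^3 + (3f+2) = 54f^3 + 108f^2 + 75f + 18 = 3(18f^3 + 36f^2 + 25f + 6).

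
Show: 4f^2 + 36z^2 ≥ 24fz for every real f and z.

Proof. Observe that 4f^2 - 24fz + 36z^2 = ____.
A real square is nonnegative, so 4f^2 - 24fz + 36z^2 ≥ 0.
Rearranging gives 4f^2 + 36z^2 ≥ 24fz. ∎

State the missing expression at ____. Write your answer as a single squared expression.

(2f - 6z)^2

The leading and trailing coefficients are 2^2 and 6^2, and 24 = 2·2·6, so the trinomial is (2f - 6z)^2.
Hence 4f^2 - 24fz + 36z^2 ≥ 0.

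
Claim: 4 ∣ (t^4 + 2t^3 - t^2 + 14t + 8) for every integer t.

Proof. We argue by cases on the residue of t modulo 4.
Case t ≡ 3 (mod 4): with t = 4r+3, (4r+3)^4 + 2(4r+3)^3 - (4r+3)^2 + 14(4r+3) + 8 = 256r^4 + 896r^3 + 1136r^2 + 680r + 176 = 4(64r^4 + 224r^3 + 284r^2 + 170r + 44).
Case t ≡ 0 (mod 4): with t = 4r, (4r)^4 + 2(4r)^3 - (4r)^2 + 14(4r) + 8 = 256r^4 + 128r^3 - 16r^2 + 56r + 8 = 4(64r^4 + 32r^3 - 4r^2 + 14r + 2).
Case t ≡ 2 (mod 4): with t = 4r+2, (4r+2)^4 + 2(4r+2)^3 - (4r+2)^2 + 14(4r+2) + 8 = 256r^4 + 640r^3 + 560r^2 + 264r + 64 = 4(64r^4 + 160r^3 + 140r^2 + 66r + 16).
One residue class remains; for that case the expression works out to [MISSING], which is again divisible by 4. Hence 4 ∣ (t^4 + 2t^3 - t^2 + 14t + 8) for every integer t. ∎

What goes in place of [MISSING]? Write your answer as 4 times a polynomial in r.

Only t ≡ 1 (mod 4) is unaccounted for. Put t = 4r+1:
(4r+1)^4 + 2(4r+1)^3 - (4r+1)^2 + 14(4r+1) + 8 expands to 256r^4 + 384r^3 + 176r^2 + 88r + 24,
and factoring out 4 leaves 4(64r^4 + 96r^3 + 44r^2 + 22r + 6).

4(64r^4 + 96r^3 + 44r^2 + 22r + 6)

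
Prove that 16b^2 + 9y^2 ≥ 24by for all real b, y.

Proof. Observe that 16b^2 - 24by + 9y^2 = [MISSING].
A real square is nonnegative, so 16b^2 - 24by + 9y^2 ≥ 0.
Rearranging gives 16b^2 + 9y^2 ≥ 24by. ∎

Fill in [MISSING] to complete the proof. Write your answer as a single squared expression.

The leading and trailing coefficients are 4^2 and 3^2, and 24 = 2·4·3, so the trinomial is (4b - 3y)^2.
Hence 16b^2 - 24by + 9y^2 ≥ 0.

(4b - 3y)^2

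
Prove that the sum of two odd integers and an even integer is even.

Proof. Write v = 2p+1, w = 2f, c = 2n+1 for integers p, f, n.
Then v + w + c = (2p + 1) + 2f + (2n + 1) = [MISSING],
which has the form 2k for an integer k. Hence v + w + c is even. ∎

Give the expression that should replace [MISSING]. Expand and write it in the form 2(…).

(2p + 1) + 2f + (2n + 1) = 2f + 2n + 2p + 2
= 2(f + n + p + 1).
Since f + n + p + 1 is an integer, the sum is of the form 2k for an integer k.

2(f + n + p + 1)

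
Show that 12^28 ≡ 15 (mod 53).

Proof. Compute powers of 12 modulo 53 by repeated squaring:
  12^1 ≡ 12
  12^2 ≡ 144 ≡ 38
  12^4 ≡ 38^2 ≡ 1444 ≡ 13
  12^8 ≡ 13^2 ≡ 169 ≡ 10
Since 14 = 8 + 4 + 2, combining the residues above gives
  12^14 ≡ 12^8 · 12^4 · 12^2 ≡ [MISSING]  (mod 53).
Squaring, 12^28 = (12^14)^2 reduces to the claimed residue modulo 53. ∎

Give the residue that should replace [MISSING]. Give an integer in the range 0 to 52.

11

Multiply the listed residues: 10 · 13 · 38 = 130 → 4940.
Reducing modulo 53: 4940 = 93·53 + 11, so 12^14 ≡ 11.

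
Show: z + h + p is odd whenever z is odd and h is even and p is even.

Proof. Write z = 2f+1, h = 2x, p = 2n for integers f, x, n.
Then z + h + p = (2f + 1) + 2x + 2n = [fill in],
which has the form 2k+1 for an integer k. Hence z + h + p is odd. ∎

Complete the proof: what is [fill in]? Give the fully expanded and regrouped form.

(2f + 1) + 2x + 2n = 2f + 2n + 2x + 1
= 2(f + n + x) + 1.
Since f + n + x is an integer, the sum is of the form 2k+1 for an integer k.

2(f + n + x) + 1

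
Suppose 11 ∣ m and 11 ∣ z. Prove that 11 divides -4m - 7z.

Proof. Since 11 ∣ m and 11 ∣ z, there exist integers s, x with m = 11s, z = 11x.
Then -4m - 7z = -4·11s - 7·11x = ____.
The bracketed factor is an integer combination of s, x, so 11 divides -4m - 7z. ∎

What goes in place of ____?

Each term has a factor of 11: -4·11s - 7·11x = 11·(-4s - 7x).
Since -4s - 7x is an integer, 11 ∣ (-4m - 7z).

11(-4s - 7x)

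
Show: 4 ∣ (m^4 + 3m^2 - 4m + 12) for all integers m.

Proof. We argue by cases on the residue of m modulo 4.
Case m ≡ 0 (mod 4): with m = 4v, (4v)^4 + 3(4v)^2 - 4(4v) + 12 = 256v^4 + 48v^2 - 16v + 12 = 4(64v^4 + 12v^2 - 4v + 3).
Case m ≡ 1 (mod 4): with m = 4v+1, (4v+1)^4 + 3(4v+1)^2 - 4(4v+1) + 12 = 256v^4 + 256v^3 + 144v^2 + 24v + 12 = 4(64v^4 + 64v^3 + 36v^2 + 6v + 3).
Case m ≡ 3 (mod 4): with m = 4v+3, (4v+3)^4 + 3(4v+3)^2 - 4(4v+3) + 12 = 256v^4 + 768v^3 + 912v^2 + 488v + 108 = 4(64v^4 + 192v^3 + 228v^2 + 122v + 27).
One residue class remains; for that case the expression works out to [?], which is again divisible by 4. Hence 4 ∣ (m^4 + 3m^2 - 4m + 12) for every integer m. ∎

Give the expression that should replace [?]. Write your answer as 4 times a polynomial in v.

The residues treated are {0, 1, 3}, so the missing case is m ≡ 2 (mod 4); write m = 4v+2.
Then (4v+2)^4 + 3(4v+2)^2 - 4(4v+2) + 12 = 256v^4 + 512v^3 + 432v^2 + 160v + 32 = 4(64v^4 + 128v^3 + 108v^2 + 40v + 8).

4(64v^4 + 128v^3 + 108v^2 + 40v + 8)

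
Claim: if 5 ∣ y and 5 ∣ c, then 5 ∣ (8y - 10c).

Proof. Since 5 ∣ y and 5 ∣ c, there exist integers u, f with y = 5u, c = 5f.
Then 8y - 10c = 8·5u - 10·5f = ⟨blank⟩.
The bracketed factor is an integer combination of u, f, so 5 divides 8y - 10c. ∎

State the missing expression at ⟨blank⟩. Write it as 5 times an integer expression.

5(-10f + 8u)

Each term has a factor of 5: 8·5u - 10·5f = 5·(-10f + 8u).
Since -10f + 8u is an integer, 5 ∣ (8y - 10c).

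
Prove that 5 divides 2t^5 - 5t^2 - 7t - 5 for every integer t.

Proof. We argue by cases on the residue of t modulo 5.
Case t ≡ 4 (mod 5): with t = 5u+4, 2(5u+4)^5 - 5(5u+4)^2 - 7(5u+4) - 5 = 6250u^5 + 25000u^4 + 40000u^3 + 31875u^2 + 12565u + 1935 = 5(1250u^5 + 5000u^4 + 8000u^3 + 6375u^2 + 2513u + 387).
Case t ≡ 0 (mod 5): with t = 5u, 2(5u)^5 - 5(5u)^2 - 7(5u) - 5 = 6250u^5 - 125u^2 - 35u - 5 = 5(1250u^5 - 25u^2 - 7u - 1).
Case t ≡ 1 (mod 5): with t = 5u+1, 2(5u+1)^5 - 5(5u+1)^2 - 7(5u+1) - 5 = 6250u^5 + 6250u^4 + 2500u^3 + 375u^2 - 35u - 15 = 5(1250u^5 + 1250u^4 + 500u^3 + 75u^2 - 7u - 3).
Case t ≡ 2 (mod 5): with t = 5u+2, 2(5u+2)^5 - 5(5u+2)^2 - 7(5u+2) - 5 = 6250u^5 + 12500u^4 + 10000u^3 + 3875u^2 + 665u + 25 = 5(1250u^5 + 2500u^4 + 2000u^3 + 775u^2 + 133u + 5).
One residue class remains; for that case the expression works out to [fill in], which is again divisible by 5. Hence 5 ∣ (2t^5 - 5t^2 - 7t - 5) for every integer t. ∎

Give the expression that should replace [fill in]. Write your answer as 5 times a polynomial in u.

5(1250u^5 + 3750u^4 + 4500u^3 + 2675u^2 + 773u + 83)

Only t ≡ 3 (mod 5) is unaccounted for. Put t = 5u+3:
2(5u+3)^5 - 5(5u+3)^2 - 7(5u+3) - 5 expands to 6250u^5 + 18750u^4 + 22500u^3 + 13375u^2 + 3865u + 415,
and factoring out 5 leaves 5(1250u^5 + 3750u^4 + 4500u^3 + 2675u^2 + 773u + 83).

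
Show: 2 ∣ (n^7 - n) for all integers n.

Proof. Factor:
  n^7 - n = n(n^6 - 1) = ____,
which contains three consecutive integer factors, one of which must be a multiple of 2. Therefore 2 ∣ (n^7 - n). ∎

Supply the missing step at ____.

n^6 - 1 = (n^2 - 1)(n^4 + n^2 + 1), and n^2 - 1 = (n-1)(n+1).
So n(n^6 - 1) = (n - 1)n(n + 1)(n^4 + n^2 + 1).

(n - 1)n(n + 1)(n^4 + n^2 + 1)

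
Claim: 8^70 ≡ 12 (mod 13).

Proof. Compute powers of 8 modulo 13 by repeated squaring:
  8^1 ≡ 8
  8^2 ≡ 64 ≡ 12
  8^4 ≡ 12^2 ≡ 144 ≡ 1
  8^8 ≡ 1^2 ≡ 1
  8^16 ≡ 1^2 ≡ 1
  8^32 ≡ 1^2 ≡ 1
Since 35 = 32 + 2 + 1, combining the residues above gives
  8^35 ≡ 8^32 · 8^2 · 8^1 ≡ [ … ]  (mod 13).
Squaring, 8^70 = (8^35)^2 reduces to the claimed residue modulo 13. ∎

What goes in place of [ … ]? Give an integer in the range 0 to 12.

5

Multiply the listed residues: 1 · 12 · 8 = 12 → 96.
Reducing modulo 13: 96 = 7·13 + 5, so 8^35 ≡ 5.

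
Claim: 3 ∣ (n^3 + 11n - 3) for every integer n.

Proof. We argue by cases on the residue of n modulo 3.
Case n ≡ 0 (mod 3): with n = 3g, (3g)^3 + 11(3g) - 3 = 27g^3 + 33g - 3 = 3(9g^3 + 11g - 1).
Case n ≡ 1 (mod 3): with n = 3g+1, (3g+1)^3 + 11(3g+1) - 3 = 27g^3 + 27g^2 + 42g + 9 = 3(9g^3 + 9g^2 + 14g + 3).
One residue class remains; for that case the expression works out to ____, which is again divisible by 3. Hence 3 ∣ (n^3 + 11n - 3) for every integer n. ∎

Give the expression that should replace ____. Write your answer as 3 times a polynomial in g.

Only n ≡ 2 (mod 3) is unaccounted for. Put n = 3g+2:
(3g+2)^3 + 11(3g+2) - 3 expands to 27g^3 + 54g^2 + 69g + 27,
and factoring out 3 leaves 3(9g^3 + 18g^2 + 23g + 9).

3(9g^3 + 18g^2 + 23g + 9)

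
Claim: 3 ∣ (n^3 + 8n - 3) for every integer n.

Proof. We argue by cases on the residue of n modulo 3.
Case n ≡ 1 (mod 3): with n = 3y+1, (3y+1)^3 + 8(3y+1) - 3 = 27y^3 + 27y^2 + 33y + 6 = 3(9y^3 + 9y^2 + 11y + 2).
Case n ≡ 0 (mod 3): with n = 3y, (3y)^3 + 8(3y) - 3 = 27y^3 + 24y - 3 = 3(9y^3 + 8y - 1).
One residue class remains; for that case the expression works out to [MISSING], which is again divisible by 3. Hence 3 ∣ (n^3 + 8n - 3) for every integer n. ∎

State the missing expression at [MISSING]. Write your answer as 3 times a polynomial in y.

The residues treated are {1, 0}, so the missing case is n ≡ 2 (mod 3); write n = 3y+2.
Then (3y+2)^3 + 8(3y+2) - 3 = 27y^3 + 54y^2 + 60y + 21 = 3(9y^3 + 18y^2 + 20y + 7).

3(9y^3 + 18y^2 + 20y + 7)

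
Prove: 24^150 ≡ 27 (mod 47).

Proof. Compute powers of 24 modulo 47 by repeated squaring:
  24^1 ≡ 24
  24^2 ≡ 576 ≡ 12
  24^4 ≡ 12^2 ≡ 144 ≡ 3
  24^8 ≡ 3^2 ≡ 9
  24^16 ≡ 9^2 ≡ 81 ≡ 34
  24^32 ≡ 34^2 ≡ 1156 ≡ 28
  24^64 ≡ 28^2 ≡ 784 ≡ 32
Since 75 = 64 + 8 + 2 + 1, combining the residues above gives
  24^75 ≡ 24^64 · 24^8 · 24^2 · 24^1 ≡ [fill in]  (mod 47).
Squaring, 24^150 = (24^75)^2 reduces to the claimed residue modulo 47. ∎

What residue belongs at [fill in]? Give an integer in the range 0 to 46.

36

24^64 · 24^8 · 24^2 · 24^1 ≡ 32 · 9 · 12 · 24 = 82944.
82944 mod 47 = 36, so 24^75 ≡ 36 (mod 47).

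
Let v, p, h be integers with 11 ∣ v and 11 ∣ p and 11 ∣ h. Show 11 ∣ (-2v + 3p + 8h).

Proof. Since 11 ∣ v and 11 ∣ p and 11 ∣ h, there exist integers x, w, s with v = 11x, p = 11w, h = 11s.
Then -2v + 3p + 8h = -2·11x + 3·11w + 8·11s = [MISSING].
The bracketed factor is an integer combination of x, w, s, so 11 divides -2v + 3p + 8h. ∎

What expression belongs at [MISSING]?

11(8s + 3w - 2x)

Each term has a factor of 11: -2·11x + 3·11w + 8·11s = 11·(8s + 3w - 2x).
Since 8s + 3w - 2x is an integer, 11 ∣ (-2v + 3p + 8h).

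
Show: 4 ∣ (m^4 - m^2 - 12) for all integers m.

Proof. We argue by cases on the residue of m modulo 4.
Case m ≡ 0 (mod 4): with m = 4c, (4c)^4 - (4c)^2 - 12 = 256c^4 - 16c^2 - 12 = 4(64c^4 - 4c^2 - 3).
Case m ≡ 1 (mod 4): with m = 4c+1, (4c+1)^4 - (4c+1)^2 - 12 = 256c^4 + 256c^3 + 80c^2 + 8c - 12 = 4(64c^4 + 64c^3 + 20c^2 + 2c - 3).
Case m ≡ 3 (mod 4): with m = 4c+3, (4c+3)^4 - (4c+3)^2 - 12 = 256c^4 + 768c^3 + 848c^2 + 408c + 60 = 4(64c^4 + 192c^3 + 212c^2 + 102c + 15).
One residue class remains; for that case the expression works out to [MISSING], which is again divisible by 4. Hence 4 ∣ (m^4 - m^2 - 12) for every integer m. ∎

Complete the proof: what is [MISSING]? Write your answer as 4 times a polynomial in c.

4(64c^4 + 128c^3 + 92c^2 + 28c)

The residues treated are {0, 1, 3}, so the missing case is m ≡ 2 (mod 4); write m = 4c+2.
Then (4c+2)^4 - (4c+2)^2 - 12 = 256c^4 + 512c^3 + 368c^2 + 112c = 4(64c^4 + 128c^3 + 92c^2 + 28c).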